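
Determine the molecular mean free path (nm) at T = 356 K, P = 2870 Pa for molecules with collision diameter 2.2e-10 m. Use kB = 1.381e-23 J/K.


Mean free path: lambda = kB*T / (sqrt(2) * pi * d^2 * P)
lambda = 1.381e-23 * 356 / (sqrt(2) * pi * (2.2e-10)^2 * 2870)
lambda = 7.96621e-06 m
lambda = 7966.21 nm

7966.21


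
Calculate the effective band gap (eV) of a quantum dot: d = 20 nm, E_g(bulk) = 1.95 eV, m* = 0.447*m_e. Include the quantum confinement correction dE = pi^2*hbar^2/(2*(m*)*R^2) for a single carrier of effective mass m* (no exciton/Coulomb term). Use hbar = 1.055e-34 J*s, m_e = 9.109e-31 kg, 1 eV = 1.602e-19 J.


Radius R = 20/2 nm = 1e-08 m
Confinement energy dE = pi^2 * hbar^2 / (2 * m_eff * m_e * R^2)
dE = pi^2 * (1.055e-34)^2 / (2 * 0.447 * 9.109e-31 * (1e-08)^2) J, divided by 1.602e-19 J/eV
dE = 0.0084 eV
Total band gap = E_g(bulk) + dE = 1.95 + 0.0084 = 1.9584 eV

1.9584


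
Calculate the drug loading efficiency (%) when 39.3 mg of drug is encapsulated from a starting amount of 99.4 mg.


Drug loading efficiency = (drug loaded / drug initial) * 100
DLE = 39.3 / 99.4 * 100
DLE = 0.3954 * 100
DLE = 39.54%

39.54


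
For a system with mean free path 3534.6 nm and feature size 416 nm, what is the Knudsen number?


Knudsen number Kn = lambda / L
Kn = 3534.6 / 416
Kn = 8.4966

8.4966


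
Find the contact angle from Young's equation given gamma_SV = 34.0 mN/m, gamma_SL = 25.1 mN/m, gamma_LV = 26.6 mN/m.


cos(theta) = (gamma_SV - gamma_SL) / gamma_LV
cos(theta) = (34.0 - 25.1) / 26.6
cos(theta) = 0.334586
theta = arccos(0.334586) = 70.45 degrees

70.45


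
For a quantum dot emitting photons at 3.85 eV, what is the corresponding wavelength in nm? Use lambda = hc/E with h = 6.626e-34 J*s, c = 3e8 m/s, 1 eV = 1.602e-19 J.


Convert energy: E = 3.85 eV = 3.85 * 1.602e-19 = 6.1677e-19 J
lambda = h*c / E = 6.626e-34 * 3e8 / 6.1677e-19
lambda = 3.22292e-07 m = 322.3 nm

322.3


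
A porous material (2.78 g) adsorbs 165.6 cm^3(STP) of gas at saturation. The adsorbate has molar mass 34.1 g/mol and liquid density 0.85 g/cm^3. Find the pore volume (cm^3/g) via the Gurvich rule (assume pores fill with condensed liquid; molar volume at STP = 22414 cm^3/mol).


Moles adsorbed n = V_ads / 22414 = 165.6 / 22414 = 7.388239e-03 mol
Liquid volume V_liq = n * M / rho_liq = 7.388239e-03 * 34.1 / 0.85 = 0.29640 cm^3
Specific pore volume V_pore = V_liq / m_sample = 0.29640 / 2.78
V_pore = 0.1066 cm^3/g

0.1066


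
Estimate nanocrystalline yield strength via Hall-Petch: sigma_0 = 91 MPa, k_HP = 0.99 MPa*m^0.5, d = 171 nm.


d = 171 nm = 1.71e-07 m
sqrt(d) = 0.0004135215
Hall-Petch contribution = k / sqrt(d) = 0.99 / 0.0004135215 = 2394.1 MPa
sigma = sigma_0 + k/sqrt(d) = 91 + 2394.1 = 2485.1 MPa

2485.1


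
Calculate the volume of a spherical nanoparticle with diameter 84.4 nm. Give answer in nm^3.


Radius r = 84.4/2 = 42.2 nm
Volume V = (4/3) * pi * r^3
V = (4/3) * pi * (42.2)^3
V = 314793.65 nm^3

314793.65


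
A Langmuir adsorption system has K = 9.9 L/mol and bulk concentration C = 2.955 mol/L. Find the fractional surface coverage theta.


Langmuir isotherm: theta = K*C / (1 + K*C)
K*C = 9.9 * 2.955 = 29.2545
theta = 29.2545 / (1 + 29.2545) = 29.2545 / 30.2545
theta = 0.9669

0.9669


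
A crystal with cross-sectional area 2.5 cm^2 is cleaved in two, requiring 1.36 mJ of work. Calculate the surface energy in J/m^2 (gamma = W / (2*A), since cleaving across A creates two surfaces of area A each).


Convert: A = 2.5 cm^2 = 0.00025 m^2, W = 1.36 mJ = 0.00136 J
Cleaving exposes two faces of area A, so total new surface = 2*A and gamma = W / (2*A)
gamma = 0.00136 / (2 * 0.00025)
gamma = 2.72 J/m^2

2.72


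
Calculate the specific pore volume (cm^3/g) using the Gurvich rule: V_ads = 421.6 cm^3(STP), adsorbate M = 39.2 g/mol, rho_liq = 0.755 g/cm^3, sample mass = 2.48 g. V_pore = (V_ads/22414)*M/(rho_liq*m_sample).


Moles adsorbed n = V_ads / 22414 = 421.6 / 22414 = 1.880967e-02 mol
Liquid volume V_liq = n * M / rho_liq = 1.880967e-02 * 39.2 / 0.755 = 0.97661 cm^3
Specific pore volume V_pore = V_liq / m_sample = 0.97661 / 2.48
V_pore = 0.3938 cm^3/g

0.3938


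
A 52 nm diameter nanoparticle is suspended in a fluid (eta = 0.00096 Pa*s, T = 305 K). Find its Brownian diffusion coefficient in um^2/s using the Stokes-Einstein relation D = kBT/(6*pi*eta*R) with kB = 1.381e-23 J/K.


Radius R = 52/2 = 26 nm = 2.6e-08 m
D = kB*T / (6*pi*eta*R)
D = 1.381e-23 * 305 / (6 * pi * 0.00096 * 2.6e-08)
D = 8.95257e-12 m^2/s = 8.953 um^2/s

8.953


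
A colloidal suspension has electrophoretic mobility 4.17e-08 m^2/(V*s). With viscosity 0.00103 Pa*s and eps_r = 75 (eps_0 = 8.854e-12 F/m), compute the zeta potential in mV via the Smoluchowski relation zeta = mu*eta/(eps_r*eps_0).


Smoluchowski equation: zeta = mu * eta / (eps_r * eps_0)
zeta = 4.17e-08 * 0.00103 / (75 * 8.854e-12)
zeta = 0.06468 V = 64.68 mV

64.68


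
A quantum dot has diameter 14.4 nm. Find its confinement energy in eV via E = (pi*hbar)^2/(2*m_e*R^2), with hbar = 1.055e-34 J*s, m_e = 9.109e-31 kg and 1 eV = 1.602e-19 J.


Radius R = 14.4/2 = 7.2 nm = 7.2e-09 m
E = (pi * 1.055e-34)^2 / (2 * 9.109e-31 * (7.2e-09)^2)
E(J) = 1.16316e-21
E = E(J) / 1.602e-19 = 0.0073 eV

0.0073


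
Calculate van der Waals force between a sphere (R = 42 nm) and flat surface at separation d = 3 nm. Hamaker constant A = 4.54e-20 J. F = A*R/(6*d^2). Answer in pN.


Convert to SI: R = 42 nm = 4.2e-08 m, d = 3 nm = 3e-09 m
F = A * R / (6 * d^2)
F = 4.54e-20 * 4.2e-08 / (6 * (3e-09)^2)
F = 3.53111e-11 N = 35.311 pN

35.311


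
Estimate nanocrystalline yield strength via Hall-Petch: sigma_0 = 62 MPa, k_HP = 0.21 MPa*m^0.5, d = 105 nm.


d = 105 nm = 1.05e-07 m
sqrt(d) = 0.000324037
Hall-Petch contribution = k / sqrt(d) = 0.21 / 0.000324037 = 648.1 MPa
sigma = sigma_0 + k/sqrt(d) = 62 + 648.1 = 710.1 MPa

710.1


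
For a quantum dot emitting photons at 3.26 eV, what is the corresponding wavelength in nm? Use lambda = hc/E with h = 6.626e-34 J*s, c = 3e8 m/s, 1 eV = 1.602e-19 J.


Convert energy: E = 3.26 eV = 3.26 * 1.602e-19 = 5.22252e-19 J
lambda = h*c / E = 6.626e-34 * 3e8 / 5.22252e-19
lambda = 3.80621e-07 m = 380.6 nm

380.6


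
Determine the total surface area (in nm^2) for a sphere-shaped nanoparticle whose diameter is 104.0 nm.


Radius r = 104.0/2 = 52 nm
Surface area SA = 4 * pi * r^2
SA = 4 * pi * (52)^2
SA = 33979.47 nm^2

33979.47


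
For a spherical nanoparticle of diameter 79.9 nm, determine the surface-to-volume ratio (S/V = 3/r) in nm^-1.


Radius r = 79.9/2 = 39.95 nm
S/V = 3 / r = 3 / 39.95
S/V = 0.0751 nm^-1

0.0751


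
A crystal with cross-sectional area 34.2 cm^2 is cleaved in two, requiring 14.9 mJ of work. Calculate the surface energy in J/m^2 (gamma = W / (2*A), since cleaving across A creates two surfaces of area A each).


Convert: A = 34.2 cm^2 = 0.00342 m^2, W = 14.9 mJ = 0.0149 J
Cleaving exposes two faces of area A, so total new surface = 2*A and gamma = W / (2*A)
gamma = 0.0149 / (2 * 0.00342)
gamma = 2.178 J/m^2

2.178


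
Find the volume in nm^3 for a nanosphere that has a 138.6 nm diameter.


Radius r = 138.6/2 = 69.3 nm
Volume V = (4/3) * pi * r^3
V = (4/3) * pi * (69.3)^3
V = 1394081.98 nm^3

1394081.98


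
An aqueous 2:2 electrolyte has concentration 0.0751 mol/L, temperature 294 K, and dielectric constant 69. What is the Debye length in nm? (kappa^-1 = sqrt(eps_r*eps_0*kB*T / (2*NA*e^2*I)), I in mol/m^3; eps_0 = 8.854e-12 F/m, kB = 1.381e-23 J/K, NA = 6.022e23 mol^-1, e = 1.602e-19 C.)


Ionic strength I = 0.0751 * 2^2 * 1000 = 300.4 mol/m^3
kappa^-1 = sqrt(69 * 8.854e-12 * 1.381e-23 * 294 / (2 * 6.022e23 * (1.602e-19)^2 * 300.4))
kappa^-1 = 0.517 nm

0.517


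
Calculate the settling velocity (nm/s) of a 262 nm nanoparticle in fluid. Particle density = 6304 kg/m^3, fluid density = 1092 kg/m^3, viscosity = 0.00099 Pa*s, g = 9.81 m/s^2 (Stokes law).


Radius R = 262/2 nm = 1.31e-07 m
Density difference = 6304 - 1092 = 5212 kg/m^3
v = 2 * R^2 * (rho_p - rho_f) * g / (9 * eta)
v = 2 * (1.31e-07)^2 * 5212 * 9.81 / (9 * 0.00099)
v = 1.96956e-07 m/s = 196.9556 nm/s

196.9556


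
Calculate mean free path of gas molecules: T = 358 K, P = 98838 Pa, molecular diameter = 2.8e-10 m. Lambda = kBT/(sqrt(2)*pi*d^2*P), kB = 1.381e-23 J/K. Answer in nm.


Mean free path: lambda = kB*T / (sqrt(2) * pi * d^2 * P)
lambda = 1.381e-23 * 358 / (sqrt(2) * pi * (2.8e-10)^2 * 98838)
lambda = 1.43606e-07 m
lambda = 143.61 nm

143.61


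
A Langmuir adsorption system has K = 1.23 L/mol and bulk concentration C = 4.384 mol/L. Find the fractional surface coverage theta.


Langmuir isotherm: theta = K*C / (1 + K*C)
K*C = 1.23 * 4.384 = 5.39232
theta = 5.39232 / (1 + 5.39232) = 5.39232 / 6.39232
theta = 0.8436

0.8436


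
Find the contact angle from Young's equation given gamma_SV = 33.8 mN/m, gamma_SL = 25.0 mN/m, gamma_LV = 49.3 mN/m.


cos(theta) = (gamma_SV - gamma_SL) / gamma_LV
cos(theta) = (33.8 - 25.0) / 49.3
cos(theta) = 0.178499
theta = arccos(0.178499) = 79.72 degrees

79.72


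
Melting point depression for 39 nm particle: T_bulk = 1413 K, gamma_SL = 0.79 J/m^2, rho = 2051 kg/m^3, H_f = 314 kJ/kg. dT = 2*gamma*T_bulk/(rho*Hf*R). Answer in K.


Radius R = 39/2 = 19.5 nm = 1.95e-08 m
Convert H_f = 314 kJ/kg = 314000 J/kg
dT = 2 * gamma_SL * T_bulk / (rho * H_f * R)
dT = 2 * 0.79 * 1413 / (2051 * 314000 * 1.95e-08)
dT = 177.8 K

177.8


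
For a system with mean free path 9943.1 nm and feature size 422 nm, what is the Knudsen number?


Knudsen number Kn = lambda / L
Kn = 9943.1 / 422
Kn = 23.5618

23.5618


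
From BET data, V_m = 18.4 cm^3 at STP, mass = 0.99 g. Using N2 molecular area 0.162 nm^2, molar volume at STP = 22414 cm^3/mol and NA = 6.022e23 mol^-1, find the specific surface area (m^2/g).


Number of moles in monolayer = V_m / 22414 = 18.4 / 22414 = 0.00082092
Number of molecules = moles * NA = 0.00082092 * 6.022e23
SA = molecules * sigma / mass
SA = (18.4 / 22414) * 6.022e23 * 0.162e-18 / 0.99
SA = 80.9 m^2/g

80.9


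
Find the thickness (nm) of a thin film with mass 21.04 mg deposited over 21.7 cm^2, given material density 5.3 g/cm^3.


Convert: m = 21.04 mg = 2.1040e-05 kg, A = 21.7 cm^2 = 2.1700e-03 m^2, rho = 5.3 g/cm^3 = 5300 kg/m^3
t = m / (A * rho)
t = 2.1040e-05 / (2.1700e-03 * 5300)
t = 1.8294e-06 m = 1829.4 nm

1829.4


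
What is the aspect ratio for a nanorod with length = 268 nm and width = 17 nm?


Aspect ratio AR = length / diameter
AR = 268 / 17
AR = 15.76

15.76


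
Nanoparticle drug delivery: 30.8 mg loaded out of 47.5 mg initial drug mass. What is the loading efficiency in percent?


Drug loading efficiency = (drug loaded / drug initial) * 100
DLE = 30.8 / 47.5 * 100
DLE = 0.6484 * 100
DLE = 64.84%

64.84


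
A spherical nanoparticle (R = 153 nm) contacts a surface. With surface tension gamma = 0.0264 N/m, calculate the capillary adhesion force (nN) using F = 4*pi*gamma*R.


Convert radius: R = 153 nm = 1.53e-07 m
F = 4 * pi * gamma * R
F = 4 * pi * 0.0264 * 1.53e-07
F = 5.07581e-08 N = 50.7581 nN

50.7581


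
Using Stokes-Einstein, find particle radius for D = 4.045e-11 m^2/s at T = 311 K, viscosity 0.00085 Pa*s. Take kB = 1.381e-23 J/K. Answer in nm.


Stokes-Einstein: R = kB*T / (6*pi*eta*D)
R = 1.381e-23 * 311 / (6 * pi * 0.00085 * 4.045e-11)
R = 6.62698e-09 m = 6.63 nm

6.63


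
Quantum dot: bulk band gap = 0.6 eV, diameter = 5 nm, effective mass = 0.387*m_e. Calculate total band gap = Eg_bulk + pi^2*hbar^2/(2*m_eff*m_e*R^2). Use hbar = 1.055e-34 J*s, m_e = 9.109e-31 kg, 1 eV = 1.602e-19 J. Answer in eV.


Radius R = 5/2 nm = 2.5e-09 m
Confinement energy dE = pi^2 * hbar^2 / (2 * m_eff * m_e * R^2)
dE = pi^2 * (1.055e-34)^2 / (2 * 0.387 * 9.109e-31 * (2.5e-09)^2) J, divided by 1.602e-19 J/eV
dE = 0.1556 eV
Total band gap = E_g(bulk) + dE = 0.6 + 0.1556 = 0.7556 eV

0.7556


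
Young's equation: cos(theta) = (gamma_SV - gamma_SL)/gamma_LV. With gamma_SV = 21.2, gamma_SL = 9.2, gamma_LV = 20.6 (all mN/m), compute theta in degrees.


cos(theta) = (gamma_SV - gamma_SL) / gamma_LV
cos(theta) = (21.2 - 9.2) / 20.6
cos(theta) = 0.582524
theta = arccos(0.582524) = 54.37 degrees

54.37


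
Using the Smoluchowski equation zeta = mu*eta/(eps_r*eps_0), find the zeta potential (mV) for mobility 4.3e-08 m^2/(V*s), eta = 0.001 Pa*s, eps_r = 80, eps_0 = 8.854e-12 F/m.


Smoluchowski equation: zeta = mu * eta / (eps_r * eps_0)
zeta = 4.3e-08 * 0.001 / (80 * 8.854e-12)
zeta = 0.060707 V = 60.71 mV

60.71


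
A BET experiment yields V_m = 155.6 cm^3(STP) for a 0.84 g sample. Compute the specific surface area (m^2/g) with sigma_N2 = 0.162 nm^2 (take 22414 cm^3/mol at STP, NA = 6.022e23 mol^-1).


Number of moles in monolayer = V_m / 22414 = 155.6 / 22414 = 0.00694209
Number of molecules = moles * NA = 0.00694209 * 6.022e23
SA = molecules * sigma / mass
SA = (155.6 / 22414) * 6.022e23 * 0.162e-18 / 0.84
SA = 806.2 m^2/g

806.2


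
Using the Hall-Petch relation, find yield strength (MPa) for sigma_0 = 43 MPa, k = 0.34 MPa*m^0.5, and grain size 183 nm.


d = 183 nm = 1.83e-07 m
sqrt(d) = 0.000427785
Hall-Petch contribution = k / sqrt(d) = 0.34 / 0.000427785 = 794.8 MPa
sigma = sigma_0 + k/sqrt(d) = 43 + 794.8 = 837.8 MPa

837.8


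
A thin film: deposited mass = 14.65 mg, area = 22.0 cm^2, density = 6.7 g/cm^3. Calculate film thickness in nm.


Convert: m = 14.65 mg = 1.4650e-05 kg, A = 22.0 cm^2 = 2.2000e-03 m^2, rho = 6.7 g/cm^3 = 6700 kg/m^3
t = m / (A * rho)
t = 1.4650e-05 / (2.2000e-03 * 6700)
t = 9.9389e-07 m = 993.9 nm

993.9


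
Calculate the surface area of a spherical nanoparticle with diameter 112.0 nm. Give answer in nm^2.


Radius r = 112.0/2 = 56 nm
Surface area SA = 4 * pi * r^2
SA = 4 * pi * (56)^2
SA = 39408.14 nm^2

39408.14


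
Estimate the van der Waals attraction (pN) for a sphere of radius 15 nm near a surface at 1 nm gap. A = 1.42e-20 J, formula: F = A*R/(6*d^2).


Convert to SI: R = 15 nm = 1.5e-08 m, d = 1 nm = 1e-09 m
F = A * R / (6 * d^2)
F = 1.42e-20 * 1.5e-08 / (6 * (1e-09)^2)
F = 3.55e-11 N = 35.5 pN

35.5


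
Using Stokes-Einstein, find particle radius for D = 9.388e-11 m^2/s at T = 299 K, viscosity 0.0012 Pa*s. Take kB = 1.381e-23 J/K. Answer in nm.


Stokes-Einstein: R = kB*T / (6*pi*eta*D)
R = 1.381e-23 * 299 / (6 * pi * 0.0012 * 9.388e-11)
R = 1.94451e-09 m = 1.94 nm

1.94


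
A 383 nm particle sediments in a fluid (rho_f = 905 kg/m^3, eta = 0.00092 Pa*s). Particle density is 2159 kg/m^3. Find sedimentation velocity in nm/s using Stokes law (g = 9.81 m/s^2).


Radius R = 383/2 nm = 1.915e-07 m
Density difference = 2159 - 905 = 1254 kg/m^3
v = 2 * R^2 * (rho_p - rho_f) * g / (9 * eta)
v = 2 * (1.915e-07)^2 * 1254 * 9.81 / (9 * 0.00092)
v = 1.08969e-07 m/s = 108.9692 nm/s

108.9692


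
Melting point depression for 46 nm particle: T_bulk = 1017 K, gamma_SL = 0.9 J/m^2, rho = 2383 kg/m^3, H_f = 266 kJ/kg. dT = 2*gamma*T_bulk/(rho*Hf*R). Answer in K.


Radius R = 46/2 = 23 nm = 2.3e-08 m
Convert H_f = 266 kJ/kg = 266000 J/kg
dT = 2 * gamma_SL * T_bulk / (rho * H_f * R)
dT = 2 * 0.9 * 1017 / (2383 * 266000 * 2.3e-08)
dT = 125.6 K

125.6


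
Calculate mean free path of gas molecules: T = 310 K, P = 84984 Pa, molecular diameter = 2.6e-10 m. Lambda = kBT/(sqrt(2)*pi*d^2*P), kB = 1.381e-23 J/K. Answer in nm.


Mean free path: lambda = kB*T / (sqrt(2) * pi * d^2 * P)
lambda = 1.381e-23 * 310 / (sqrt(2) * pi * (2.6e-10)^2 * 84984)
lambda = 1.67728e-07 m
lambda = 167.73 nm

167.73


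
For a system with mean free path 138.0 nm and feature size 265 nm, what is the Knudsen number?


Knudsen number Kn = lambda / L
Kn = 138.0 / 265
Kn = 0.5208

0.5208


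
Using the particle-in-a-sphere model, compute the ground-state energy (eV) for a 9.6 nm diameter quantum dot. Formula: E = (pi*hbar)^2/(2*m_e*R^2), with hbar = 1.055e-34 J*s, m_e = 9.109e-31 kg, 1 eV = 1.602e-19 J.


Radius R = 9.6/2 = 4.8 nm = 4.8e-09 m
E = (pi * 1.055e-34)^2 / (2 * 9.109e-31 * (4.8e-09)^2)
E(J) = 2.61711e-21
E = E(J) / 1.602e-19 = 0.0163 eV

0.0163


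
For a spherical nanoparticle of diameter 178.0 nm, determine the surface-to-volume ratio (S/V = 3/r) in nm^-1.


Radius r = 178.0/2 = 89 nm
S/V = 3 / r = 3 / 89
S/V = 0.0337 nm^-1

0.0337


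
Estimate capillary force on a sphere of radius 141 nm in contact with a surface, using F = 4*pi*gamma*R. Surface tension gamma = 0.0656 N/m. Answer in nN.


Convert radius: R = 141 nm = 1.41e-07 m
F = 4 * pi * gamma * R
F = 4 * pi * 0.0656 * 1.41e-07
F = 1.16234e-07 N = 116.2339 nN

116.2339


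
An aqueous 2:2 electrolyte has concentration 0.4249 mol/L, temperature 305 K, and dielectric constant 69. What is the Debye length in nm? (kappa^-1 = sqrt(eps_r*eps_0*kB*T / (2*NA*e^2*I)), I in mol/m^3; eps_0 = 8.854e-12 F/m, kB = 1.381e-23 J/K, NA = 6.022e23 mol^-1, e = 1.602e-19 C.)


Ionic strength I = 0.4249 * 2^2 * 1000 = 1699.6 mol/m^3
kappa^-1 = sqrt(69 * 8.854e-12 * 1.381e-23 * 305 / (2 * 6.022e23 * (1.602e-19)^2 * 1699.6))
kappa^-1 = 0.221 nm

0.221


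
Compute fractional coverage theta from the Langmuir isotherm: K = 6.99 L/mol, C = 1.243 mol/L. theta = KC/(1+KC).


Langmuir isotherm: theta = K*C / (1 + K*C)
K*C = 6.99 * 1.243 = 8.68857
theta = 8.68857 / (1 + 8.68857) = 8.68857 / 9.68857
theta = 0.8968

0.8968


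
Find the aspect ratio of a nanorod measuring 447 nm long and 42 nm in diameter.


Aspect ratio AR = length / diameter
AR = 447 / 42
AR = 10.64

10.64


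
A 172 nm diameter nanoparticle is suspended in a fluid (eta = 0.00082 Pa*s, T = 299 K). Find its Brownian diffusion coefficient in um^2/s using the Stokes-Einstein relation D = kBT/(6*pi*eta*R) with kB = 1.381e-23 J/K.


Radius R = 172/2 = 86 nm = 8.6e-08 m
D = kB*T / (6*pi*eta*R)
D = 1.381e-23 * 299 / (6 * pi * 0.00082 * 8.6e-08)
D = 3.10636e-12 m^2/s = 3.106 um^2/s

3.106


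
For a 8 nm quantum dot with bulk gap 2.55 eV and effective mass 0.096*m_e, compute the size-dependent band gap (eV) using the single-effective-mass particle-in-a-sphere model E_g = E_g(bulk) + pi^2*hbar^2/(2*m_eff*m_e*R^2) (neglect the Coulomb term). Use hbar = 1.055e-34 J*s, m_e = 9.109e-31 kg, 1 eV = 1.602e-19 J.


Radius R = 8/2 nm = 4e-09 m
Confinement energy dE = pi^2 * hbar^2 / (2 * m_eff * m_e * R^2)
dE = pi^2 * (1.055e-34)^2 / (2 * 0.096 * 9.109e-31 * (4e-09)^2) J, divided by 1.602e-19 J/eV
dE = 0.245 eV
Total band gap = E_g(bulk) + dE = 2.55 + 0.245 = 2.795 eV

2.795


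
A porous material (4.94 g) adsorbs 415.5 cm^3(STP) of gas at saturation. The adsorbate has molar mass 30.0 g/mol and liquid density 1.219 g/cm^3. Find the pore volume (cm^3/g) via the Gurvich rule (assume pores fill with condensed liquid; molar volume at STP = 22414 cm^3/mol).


Moles adsorbed n = V_ads / 22414 = 415.5 / 22414 = 1.853752e-02 mol
Liquid volume V_liq = n * M / rho_liq = 1.853752e-02 * 30.0 / 1.219 = 0.45621 cm^3
Specific pore volume V_pore = V_liq / m_sample = 0.45621 / 4.94
V_pore = 0.0924 cm^3/g

0.0924


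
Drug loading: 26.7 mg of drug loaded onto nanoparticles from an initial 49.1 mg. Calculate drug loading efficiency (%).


Drug loading efficiency = (drug loaded / drug initial) * 100
DLE = 26.7 / 49.1 * 100
DLE = 0.5438 * 100
DLE = 54.38%

54.38


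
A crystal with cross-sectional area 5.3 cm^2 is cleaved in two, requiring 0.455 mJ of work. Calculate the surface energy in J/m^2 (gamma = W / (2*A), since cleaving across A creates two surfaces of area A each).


Convert: A = 5.3 cm^2 = 0.00053 m^2, W = 0.455 mJ = 0.000455 J
Cleaving exposes two faces of area A, so total new surface = 2*A and gamma = W / (2*A)
gamma = 0.000455 / (2 * 0.00053)
gamma = 0.429 J/m^2

0.429


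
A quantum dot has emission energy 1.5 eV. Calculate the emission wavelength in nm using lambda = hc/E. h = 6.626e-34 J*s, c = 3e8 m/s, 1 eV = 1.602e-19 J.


Convert energy: E = 1.5 eV = 1.5 * 1.602e-19 = 2.403e-19 J
lambda = h*c / E = 6.626e-34 * 3e8 / 2.403e-19
lambda = 8.27216e-07 m = 827.2 nm

827.2


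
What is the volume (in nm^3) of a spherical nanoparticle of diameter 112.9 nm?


Radius r = 112.9/2 = 56.45 nm
Volume V = (4/3) * pi * r^3
V = (4/3) * pi * (56.45)^3
V = 753495.13 nm^3

753495.13


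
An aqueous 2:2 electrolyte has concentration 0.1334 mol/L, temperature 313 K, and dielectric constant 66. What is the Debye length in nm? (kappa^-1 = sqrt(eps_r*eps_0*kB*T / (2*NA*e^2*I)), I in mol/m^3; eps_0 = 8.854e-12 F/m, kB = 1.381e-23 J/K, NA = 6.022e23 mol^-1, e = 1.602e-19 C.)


Ionic strength I = 0.1334 * 2^2 * 1000 = 533.6 mol/m^3
kappa^-1 = sqrt(66 * 8.854e-12 * 1.381e-23 * 313 / (2 * 6.022e23 * (1.602e-19)^2 * 533.6))
kappa^-1 = 0.391 nm

0.391


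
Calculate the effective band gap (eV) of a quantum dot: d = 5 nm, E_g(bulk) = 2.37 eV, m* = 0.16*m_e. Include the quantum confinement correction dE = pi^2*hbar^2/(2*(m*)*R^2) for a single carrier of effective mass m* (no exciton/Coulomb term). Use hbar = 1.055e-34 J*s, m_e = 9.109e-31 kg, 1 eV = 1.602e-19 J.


Radius R = 5/2 nm = 2.5e-09 m
Confinement energy dE = pi^2 * hbar^2 / (2 * m_eff * m_e * R^2)
dE = pi^2 * (1.055e-34)^2 / (2 * 0.16 * 9.109e-31 * (2.5e-09)^2) J, divided by 1.602e-19 J/eV
dE = 0.3764 eV
Total band gap = E_g(bulk) + dE = 2.37 + 0.3764 = 2.7464 eV

2.7464


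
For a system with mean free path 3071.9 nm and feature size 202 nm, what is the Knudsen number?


Knudsen number Kn = lambda / L
Kn = 3071.9 / 202
Kn = 15.2074

15.2074


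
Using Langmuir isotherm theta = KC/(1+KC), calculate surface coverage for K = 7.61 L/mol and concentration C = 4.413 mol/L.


Langmuir isotherm: theta = K*C / (1 + K*C)
K*C = 7.61 * 4.413 = 33.58293
theta = 33.58293 / (1 + 33.58293) = 33.58293 / 34.58293
theta = 0.9711

0.9711


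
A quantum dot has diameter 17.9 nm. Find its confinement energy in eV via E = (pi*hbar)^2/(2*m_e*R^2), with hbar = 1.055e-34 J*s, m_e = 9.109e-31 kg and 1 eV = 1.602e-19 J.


Radius R = 17.9/2 = 8.95 nm = 8.95e-09 m
E = (pi * 1.055e-34)^2 / (2 * 9.109e-31 * (8.95e-09)^2)
E(J) = 7.52762e-22
E = E(J) / 1.602e-19 = 0.0047 eV

0.0047


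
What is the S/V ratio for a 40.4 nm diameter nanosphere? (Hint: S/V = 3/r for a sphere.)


Radius r = 40.4/2 = 20.2 nm
S/V = 3 / r = 3 / 20.2
S/V = 0.1485 nm^-1

0.1485


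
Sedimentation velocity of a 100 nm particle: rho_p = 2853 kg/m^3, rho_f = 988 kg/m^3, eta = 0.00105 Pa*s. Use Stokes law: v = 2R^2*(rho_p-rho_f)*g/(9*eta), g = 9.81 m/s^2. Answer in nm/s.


Radius R = 100/2 nm = 5e-08 m
Density difference = 2853 - 988 = 1865 kg/m^3
v = 2 * R^2 * (rho_p - rho_f) * g / (9 * eta)
v = 2 * (5e-08)^2 * 1865 * 9.81 / (9 * 0.00105)
v = 9.68024e-09 m/s = 9.6802 nm/s

9.6802


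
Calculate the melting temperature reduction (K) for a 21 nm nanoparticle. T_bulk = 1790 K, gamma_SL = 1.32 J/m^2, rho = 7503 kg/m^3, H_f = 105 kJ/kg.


Radius R = 21/2 = 10.5 nm = 1.05e-08 m
Convert H_f = 105 kJ/kg = 105000 J/kg
dT = 2 * gamma_SL * T_bulk / (rho * H_f * R)
dT = 2 * 1.32 * 1790 / (7503 * 105000 * 1.05e-08)
dT = 571.3 K

571.3


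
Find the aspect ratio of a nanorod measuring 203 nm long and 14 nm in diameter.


Aspect ratio AR = length / diameter
AR = 203 / 14
AR = 14.5

14.5


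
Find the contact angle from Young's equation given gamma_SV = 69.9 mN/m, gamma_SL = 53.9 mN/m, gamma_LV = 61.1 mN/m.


cos(theta) = (gamma_SV - gamma_SL) / gamma_LV
cos(theta) = (69.9 - 53.9) / 61.1
cos(theta) = 0.261866
theta = arccos(0.261866) = 74.82 degrees

74.82


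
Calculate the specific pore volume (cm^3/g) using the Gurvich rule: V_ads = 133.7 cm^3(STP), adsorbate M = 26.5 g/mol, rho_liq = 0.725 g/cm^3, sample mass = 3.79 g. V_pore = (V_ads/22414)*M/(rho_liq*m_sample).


Moles adsorbed n = V_ads / 22414 = 133.7 / 22414 = 5.965022e-03 mol
Liquid volume V_liq = n * M / rho_liq = 5.965022e-03 * 26.5 / 0.725 = 0.21803 cm^3
Specific pore volume V_pore = V_liq / m_sample = 0.21803 / 3.79
V_pore = 0.0575 cm^3/g

0.0575


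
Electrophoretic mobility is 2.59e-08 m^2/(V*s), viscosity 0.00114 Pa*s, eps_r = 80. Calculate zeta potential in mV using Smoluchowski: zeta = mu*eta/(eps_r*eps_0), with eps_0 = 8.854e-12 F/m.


Smoluchowski equation: zeta = mu * eta / (eps_r * eps_0)
zeta = 2.59e-08 * 0.00114 / (80 * 8.854e-12)
zeta = 0.041685 V = 41.68 mV

41.68


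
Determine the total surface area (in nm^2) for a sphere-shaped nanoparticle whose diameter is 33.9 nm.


Radius r = 33.9/2 = 16.95 nm
Surface area SA = 4 * pi * r^2
SA = 4 * pi * (16.95)^2
SA = 3610.35 nm^2

3610.35


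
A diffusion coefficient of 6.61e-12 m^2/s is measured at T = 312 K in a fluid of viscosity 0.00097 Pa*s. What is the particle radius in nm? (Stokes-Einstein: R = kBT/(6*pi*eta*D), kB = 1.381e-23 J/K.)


Stokes-Einstein: R = kB*T / (6*pi*eta*D)
R = 1.381e-23 * 312 / (6 * pi * 0.00097 * 6.61e-12)
R = 3.56512e-08 m = 35.65 nm

35.65


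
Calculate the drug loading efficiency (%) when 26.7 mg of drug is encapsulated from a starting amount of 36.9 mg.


Drug loading efficiency = (drug loaded / drug initial) * 100
DLE = 26.7 / 36.9 * 100
DLE = 0.7236 * 100
DLE = 72.36%

72.36


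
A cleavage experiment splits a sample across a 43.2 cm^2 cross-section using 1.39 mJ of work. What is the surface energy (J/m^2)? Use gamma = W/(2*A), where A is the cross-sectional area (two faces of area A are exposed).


Convert: A = 43.2 cm^2 = 0.00432 m^2, W = 1.39 mJ = 0.00139 J
Cleaving exposes two faces of area A, so total new surface = 2*A and gamma = W / (2*A)
gamma = 0.00139 / (2 * 0.00432)
gamma = 0.161 J/m^2

0.161


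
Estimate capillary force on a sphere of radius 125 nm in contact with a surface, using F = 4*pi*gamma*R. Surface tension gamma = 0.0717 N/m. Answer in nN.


Convert radius: R = 125 nm = 1.25e-07 m
F = 4 * pi * gamma * R
F = 4 * pi * 0.0717 * 1.25e-07
F = 1.12626e-07 N = 112.6261 nN

112.6261


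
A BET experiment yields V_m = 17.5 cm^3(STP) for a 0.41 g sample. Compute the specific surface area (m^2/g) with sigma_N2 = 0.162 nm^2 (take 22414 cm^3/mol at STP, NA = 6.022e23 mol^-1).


Number of moles in monolayer = V_m / 22414 = 17.5 / 22414 = 0.00078076
Number of molecules = moles * NA = 0.00078076 * 6.022e23
SA = molecules * sigma / mass
SA = (17.5 / 22414) * 6.022e23 * 0.162e-18 / 0.41
SA = 185.8 m^2/g

185.8


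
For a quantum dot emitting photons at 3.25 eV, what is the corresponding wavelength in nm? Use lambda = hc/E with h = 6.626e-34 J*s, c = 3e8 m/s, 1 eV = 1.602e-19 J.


Convert energy: E = 3.25 eV = 3.25 * 1.602e-19 = 5.2065e-19 J
lambda = h*c / E = 6.626e-34 * 3e8 / 5.2065e-19
lambda = 3.81792e-07 m = 381.8 nm

381.8


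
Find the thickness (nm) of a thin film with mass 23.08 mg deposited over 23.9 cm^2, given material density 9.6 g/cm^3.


Convert: m = 23.08 mg = 2.3080e-05 kg, A = 23.9 cm^2 = 2.3900e-03 m^2, rho = 9.6 g/cm^3 = 9600 kg/m^3
t = m / (A * rho)
t = 2.3080e-05 / (2.3900e-03 * 9600)
t = 1.0059e-06 m = 1005.9 nm

1005.9


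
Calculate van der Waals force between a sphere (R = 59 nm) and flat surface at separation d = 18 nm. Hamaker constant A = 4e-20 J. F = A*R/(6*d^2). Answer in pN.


Convert to SI: R = 59 nm = 5.9e-08 m, d = 18 nm = 1.8e-08 m
F = A * R / (6 * d^2)
F = 4e-20 * 5.9e-08 / (6 * (1.8e-08)^2)
F = 1.21399e-12 N = 1.214 pN

1.214


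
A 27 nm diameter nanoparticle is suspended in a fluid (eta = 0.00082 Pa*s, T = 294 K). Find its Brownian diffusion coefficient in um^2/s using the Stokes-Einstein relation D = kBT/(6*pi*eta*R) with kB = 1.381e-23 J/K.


Radius R = 27/2 = 13.5 nm = 1.35e-08 m
D = kB*T / (6*pi*eta*R)
D = 1.381e-23 * 294 / (6 * pi * 0.00082 * 1.35e-08)
D = 1.94577e-11 m^2/s = 19.458 um^2/s

19.458


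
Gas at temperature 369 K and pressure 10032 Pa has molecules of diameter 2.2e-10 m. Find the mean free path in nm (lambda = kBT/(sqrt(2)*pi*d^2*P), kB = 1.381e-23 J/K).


Mean free path: lambda = kB*T / (sqrt(2) * pi * d^2 * P)
lambda = 1.381e-23 * 369 / (sqrt(2) * pi * (2.2e-10)^2 * 10032)
lambda = 2.36223e-06 m
lambda = 2362.23 nm

2362.23


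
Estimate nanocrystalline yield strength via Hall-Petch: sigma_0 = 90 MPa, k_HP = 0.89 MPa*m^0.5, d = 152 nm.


d = 152 nm = 1.52e-07 m
sqrt(d) = 0.0003898718
Hall-Petch contribution = k / sqrt(d) = 0.89 / 0.0003898718 = 2282.8 MPa
sigma = sigma_0 + k/sqrt(d) = 90 + 2282.8 = 2372.8 MPa

2372.8


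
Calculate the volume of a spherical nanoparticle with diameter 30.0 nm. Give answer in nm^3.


Radius r = 30.0/2 = 15 nm
Volume V = (4/3) * pi * r^3
V = (4/3) * pi * (15)^3
V = 14137.17 nm^3

14137.17


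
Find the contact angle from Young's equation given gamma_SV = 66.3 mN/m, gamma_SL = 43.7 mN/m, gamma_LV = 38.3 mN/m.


cos(theta) = (gamma_SV - gamma_SL) / gamma_LV
cos(theta) = (66.3 - 43.7) / 38.3
cos(theta) = 0.590078
theta = arccos(0.590078) = 53.84 degrees

53.84


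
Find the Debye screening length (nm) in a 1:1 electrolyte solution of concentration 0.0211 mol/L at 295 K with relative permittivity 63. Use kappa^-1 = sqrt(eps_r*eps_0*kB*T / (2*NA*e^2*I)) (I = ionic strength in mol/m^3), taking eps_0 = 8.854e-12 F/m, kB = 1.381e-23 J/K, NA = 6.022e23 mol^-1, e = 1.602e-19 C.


Ionic strength I = 0.0211 * 1^2 * 1000 = 21.1 mol/m^3
kappa^-1 = sqrt(63 * 8.854e-12 * 1.381e-23 * 295 / (2 * 6.022e23 * (1.602e-19)^2 * 21.1))
kappa^-1 = 1.867 nm

1.867


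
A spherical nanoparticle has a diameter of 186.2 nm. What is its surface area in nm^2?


Radius r = 186.2/2 = 93.1 nm
Surface area SA = 4 * pi * r^2
SA = 4 * pi * (93.1)^2
SA = 108920.4 nm^2

108920.4


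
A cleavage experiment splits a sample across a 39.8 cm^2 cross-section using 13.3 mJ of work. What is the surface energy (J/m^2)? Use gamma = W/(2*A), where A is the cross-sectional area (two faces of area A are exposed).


Convert: A = 39.8 cm^2 = 0.00398 m^2, W = 13.3 mJ = 0.0133 J
Cleaving exposes two faces of area A, so total new surface = 2*A and gamma = W / (2*A)
gamma = 0.0133 / (2 * 0.00398)
gamma = 1.671 J/m^2

1.671


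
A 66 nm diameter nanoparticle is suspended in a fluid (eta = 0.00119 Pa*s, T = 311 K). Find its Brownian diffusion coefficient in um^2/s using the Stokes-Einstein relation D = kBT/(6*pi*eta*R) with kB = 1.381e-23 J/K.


Radius R = 66/2 = 33 nm = 3.3e-08 m
D = kB*T / (6*pi*eta*R)
D = 1.381e-23 * 311 / (6 * pi * 0.00119 * 3.3e-08)
D = 5.80219e-12 m^2/s = 5.802 um^2/s

5.802


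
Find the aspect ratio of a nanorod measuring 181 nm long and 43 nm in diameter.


Aspect ratio AR = length / diameter
AR = 181 / 43
AR = 4.21

4.21


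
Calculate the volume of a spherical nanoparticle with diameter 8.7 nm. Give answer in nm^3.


Radius r = 8.7/2 = 4.35 nm
Volume V = (4/3) * pi * r^3
V = (4/3) * pi * (4.35)^3
V = 344.79 nm^3

344.79


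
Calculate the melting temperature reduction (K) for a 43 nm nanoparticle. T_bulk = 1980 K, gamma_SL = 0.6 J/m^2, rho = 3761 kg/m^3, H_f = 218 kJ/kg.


Radius R = 43/2 = 21.5 nm = 2.15e-08 m
Convert H_f = 218 kJ/kg = 218000 J/kg
dT = 2 * gamma_SL * T_bulk / (rho * H_f * R)
dT = 2 * 0.6 * 1980 / (3761 * 218000 * 2.15e-08)
dT = 134.8 K

134.8


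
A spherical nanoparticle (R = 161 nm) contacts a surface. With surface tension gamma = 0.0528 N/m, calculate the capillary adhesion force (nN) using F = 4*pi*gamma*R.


Convert radius: R = 161 nm = 1.61e-07 m
F = 4 * pi * gamma * R
F = 4 * pi * 0.0528 * 1.61e-07
F = 1.06824e-07 N = 106.8242 nN

106.8242


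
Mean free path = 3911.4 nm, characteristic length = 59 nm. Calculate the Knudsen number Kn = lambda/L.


Knudsen number Kn = lambda / L
Kn = 3911.4 / 59
Kn = 66.2949

66.2949


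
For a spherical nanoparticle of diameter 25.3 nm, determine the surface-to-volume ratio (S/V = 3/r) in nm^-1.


Radius r = 25.3/2 = 12.65 nm
S/V = 3 / r = 3 / 12.65
S/V = 0.2372 nm^-1

0.2372


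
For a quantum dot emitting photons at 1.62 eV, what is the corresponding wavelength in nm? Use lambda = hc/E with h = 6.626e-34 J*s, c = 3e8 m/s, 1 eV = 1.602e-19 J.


Convert energy: E = 1.62 eV = 1.62 * 1.602e-19 = 2.59524e-19 J
lambda = h*c / E = 6.626e-34 * 3e8 / 2.59524e-19
lambda = 7.65941e-07 m = 765.9 nm

765.9


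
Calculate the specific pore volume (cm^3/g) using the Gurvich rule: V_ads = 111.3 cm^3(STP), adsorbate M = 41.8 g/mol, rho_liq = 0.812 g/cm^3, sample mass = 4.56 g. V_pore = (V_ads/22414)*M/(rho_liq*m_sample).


Moles adsorbed n = V_ads / 22414 = 111.3 / 22414 = 4.965646e-03 mol
Liquid volume V_liq = n * M / rho_liq = 4.965646e-03 * 41.8 / 0.812 = 0.25562 cm^3
Specific pore volume V_pore = V_liq / m_sample = 0.25562 / 4.56
V_pore = 0.0561 cm^3/g

0.0561


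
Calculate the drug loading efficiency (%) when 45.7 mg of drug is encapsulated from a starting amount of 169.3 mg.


Drug loading efficiency = (drug loaded / drug initial) * 100
DLE = 45.7 / 169.3 * 100
DLE = 0.2699 * 100
DLE = 26.99%

26.99


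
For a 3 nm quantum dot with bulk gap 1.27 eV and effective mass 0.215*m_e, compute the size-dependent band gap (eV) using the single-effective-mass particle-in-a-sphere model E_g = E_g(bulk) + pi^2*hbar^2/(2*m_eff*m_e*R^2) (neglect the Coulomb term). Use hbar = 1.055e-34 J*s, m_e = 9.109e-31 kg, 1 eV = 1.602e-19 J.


Radius R = 3/2 nm = 1.5e-09 m
Confinement energy dE = pi^2 * hbar^2 / (2 * m_eff * m_e * R^2)
dE = pi^2 * (1.055e-34)^2 / (2 * 0.215 * 9.109e-31 * (1.5e-09)^2) J, divided by 1.602e-19 J/eV
dE = 0.7781 eV
Total band gap = E_g(bulk) + dE = 1.27 + 0.7781 = 2.0481 eV

2.0481


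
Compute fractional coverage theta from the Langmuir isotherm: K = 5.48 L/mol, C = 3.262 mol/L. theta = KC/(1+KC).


Langmuir isotherm: theta = K*C / (1 + K*C)
K*C = 5.48 * 3.262 = 17.87576
theta = 17.87576 / (1 + 17.87576) = 17.87576 / 18.87576
theta = 0.947

0.947


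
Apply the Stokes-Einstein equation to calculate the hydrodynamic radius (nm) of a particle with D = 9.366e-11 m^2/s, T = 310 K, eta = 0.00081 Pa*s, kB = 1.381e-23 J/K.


Stokes-Einstein: R = kB*T / (6*pi*eta*D)
R = 1.381e-23 * 310 / (6 * pi * 0.00081 * 9.366e-11)
R = 2.99375e-09 m = 2.99 nm

2.99


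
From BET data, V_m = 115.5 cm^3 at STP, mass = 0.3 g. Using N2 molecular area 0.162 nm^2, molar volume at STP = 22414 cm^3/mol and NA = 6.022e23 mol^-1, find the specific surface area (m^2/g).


Number of moles in monolayer = V_m / 22414 = 115.5 / 22414 = 0.00515303
Number of molecules = moles * NA = 0.00515303 * 6.022e23
SA = molecules * sigma / mass
SA = (115.5 / 22414) * 6.022e23 * 0.162e-18 / 0.3
SA = 1675.7 m^2/g

1675.7


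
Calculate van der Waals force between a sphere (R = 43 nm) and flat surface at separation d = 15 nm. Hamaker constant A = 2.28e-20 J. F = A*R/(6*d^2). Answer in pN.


Convert to SI: R = 43 nm = 4.3e-08 m, d = 15 nm = 1.5e-08 m
F = A * R / (6 * d^2)
F = 2.28e-20 * 4.3e-08 / (6 * (1.5e-08)^2)
F = 7.26222e-13 N = 0.726 pN

0.726


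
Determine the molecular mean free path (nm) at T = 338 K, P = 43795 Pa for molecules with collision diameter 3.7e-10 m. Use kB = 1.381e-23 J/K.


Mean free path: lambda = kB*T / (sqrt(2) * pi * d^2 * P)
lambda = 1.381e-23 * 338 / (sqrt(2) * pi * (3.7e-10)^2 * 43795)
lambda = 1.75234e-07 m
lambda = 175.23 nm

175.23


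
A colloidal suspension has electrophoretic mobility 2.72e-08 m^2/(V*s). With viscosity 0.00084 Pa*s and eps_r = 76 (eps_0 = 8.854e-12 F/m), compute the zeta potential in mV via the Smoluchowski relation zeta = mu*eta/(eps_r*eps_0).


Smoluchowski equation: zeta = mu * eta / (eps_r * eps_0)
zeta = 2.72e-08 * 0.00084 / (76 * 8.854e-12)
zeta = 0.033954 V = 33.95 mV

33.95


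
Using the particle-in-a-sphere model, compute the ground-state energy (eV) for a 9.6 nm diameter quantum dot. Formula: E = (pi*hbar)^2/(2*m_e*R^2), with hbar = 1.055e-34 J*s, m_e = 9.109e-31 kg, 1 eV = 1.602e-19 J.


Radius R = 9.6/2 = 4.8 nm = 4.8e-09 m
E = (pi * 1.055e-34)^2 / (2 * 9.109e-31 * (4.8e-09)^2)
E(J) = 2.61711e-21
E = E(J) / 1.602e-19 = 0.0163 eV

0.0163


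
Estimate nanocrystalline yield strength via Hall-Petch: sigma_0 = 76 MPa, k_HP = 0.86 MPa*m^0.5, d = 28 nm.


d = 28 nm = 2.8e-08 m
sqrt(d) = 0.000167332
Hall-Petch contribution = k / sqrt(d) = 0.86 / 0.000167332 = 5139.5 MPa
sigma = sigma_0 + k/sqrt(d) = 76 + 5139.5 = 5215.5 MPa

5215.5


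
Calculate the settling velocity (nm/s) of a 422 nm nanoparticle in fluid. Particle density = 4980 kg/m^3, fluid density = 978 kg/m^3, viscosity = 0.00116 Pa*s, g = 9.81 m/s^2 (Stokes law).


Radius R = 422/2 nm = 2.11e-07 m
Density difference = 4980 - 978 = 4002 kg/m^3
v = 2 * R^2 * (rho_p - rho_f) * g / (9 * eta)
v = 2 * (2.11e-07)^2 * 4002 * 9.81 / (9 * 0.00116)
v = 3.34842e-07 m/s = 334.8424 nm/s

334.8424


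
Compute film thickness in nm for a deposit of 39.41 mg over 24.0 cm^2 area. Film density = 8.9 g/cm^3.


Convert: m = 39.41 mg = 3.9410e-05 kg, A = 24.0 cm^2 = 2.4000e-03 m^2, rho = 8.9 g/cm^3 = 8900 kg/m^3
t = m / (A * rho)
t = 3.9410e-05 / (2.4000e-03 * 8900)
t = 1.8450e-06 m = 1845.0 nm

1845.0


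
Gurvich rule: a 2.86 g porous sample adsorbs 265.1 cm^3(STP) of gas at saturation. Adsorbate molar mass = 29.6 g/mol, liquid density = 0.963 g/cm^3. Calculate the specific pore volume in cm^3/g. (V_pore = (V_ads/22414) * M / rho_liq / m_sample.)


Moles adsorbed n = V_ads / 22414 = 265.1 / 22414 = 1.182743e-02 mol
Liquid volume V_liq = n * M / rho_liq = 1.182743e-02 * 29.6 / 0.963 = 0.36354 cm^3
Specific pore volume V_pore = V_liq / m_sample = 0.36354 / 2.86
V_pore = 0.1271 cm^3/g

0.1271


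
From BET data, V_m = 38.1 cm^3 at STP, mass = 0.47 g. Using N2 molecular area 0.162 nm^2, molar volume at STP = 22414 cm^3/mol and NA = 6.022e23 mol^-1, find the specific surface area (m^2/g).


Number of moles in monolayer = V_m / 22414 = 38.1 / 22414 = 0.00169983
Number of molecules = moles * NA = 0.00169983 * 6.022e23
SA = molecules * sigma / mass
SA = (38.1 / 22414) * 6.022e23 * 0.162e-18 / 0.47
SA = 352.8 m^2/g

352.8


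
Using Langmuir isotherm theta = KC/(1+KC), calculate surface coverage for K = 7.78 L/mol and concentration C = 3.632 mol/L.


Langmuir isotherm: theta = K*C / (1 + K*C)
K*C = 7.78 * 3.632 = 28.25696
theta = 28.25696 / (1 + 28.25696) = 28.25696 / 29.25696
theta = 0.9658

0.9658


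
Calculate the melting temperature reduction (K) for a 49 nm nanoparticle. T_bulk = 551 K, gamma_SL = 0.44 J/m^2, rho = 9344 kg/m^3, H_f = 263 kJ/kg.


Radius R = 49/2 = 24.5 nm = 2.45e-08 m
Convert H_f = 263 kJ/kg = 263000 J/kg
dT = 2 * gamma_SL * T_bulk / (rho * H_f * R)
dT = 2 * 0.44 * 551 / (9344 * 263000 * 2.45e-08)
dT = 8.1 K

8.1


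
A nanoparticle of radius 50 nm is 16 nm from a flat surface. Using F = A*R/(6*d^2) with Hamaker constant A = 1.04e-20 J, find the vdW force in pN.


Convert to SI: R = 50 nm = 5e-08 m, d = 16 nm = 1.6e-08 m
F = A * R / (6 * d^2)
F = 1.04e-20 * 5e-08 / (6 * (1.6e-08)^2)
F = 3.38542e-13 N = 0.339 pN

0.339


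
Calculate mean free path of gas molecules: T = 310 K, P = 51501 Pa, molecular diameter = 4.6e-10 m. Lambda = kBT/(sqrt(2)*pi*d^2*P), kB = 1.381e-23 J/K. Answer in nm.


Mean free path: lambda = kB*T / (sqrt(2) * pi * d^2 * P)
lambda = 1.381e-23 * 310 / (sqrt(2) * pi * (4.6e-10)^2 * 51501)
lambda = 8.84218e-08 m
lambda = 88.42 nm

88.42


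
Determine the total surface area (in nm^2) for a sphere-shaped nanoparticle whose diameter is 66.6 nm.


Radius r = 66.6/2 = 33.3 nm
Surface area SA = 4 * pi * r^2
SA = 4 * pi * (33.3)^2
SA = 13934.72 nm^2

13934.72


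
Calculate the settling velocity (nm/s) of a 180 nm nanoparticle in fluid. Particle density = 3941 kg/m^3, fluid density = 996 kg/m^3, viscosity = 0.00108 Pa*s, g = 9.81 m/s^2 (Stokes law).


Radius R = 180/2 nm = 9e-08 m
Density difference = 3941 - 996 = 2945 kg/m^3
v = 2 * R^2 * (rho_p - rho_f) * g / (9 * eta)
v = 2 * (9e-08)^2 * 2945 * 9.81 / (9 * 0.00108)
v = 4.81508e-08 m/s = 48.1508 nm/s

48.1508


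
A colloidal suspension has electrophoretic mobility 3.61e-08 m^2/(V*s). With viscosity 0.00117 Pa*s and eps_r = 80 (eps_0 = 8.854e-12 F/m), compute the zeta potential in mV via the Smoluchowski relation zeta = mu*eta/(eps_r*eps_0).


Smoluchowski equation: zeta = mu * eta / (eps_r * eps_0)
zeta = 3.61e-08 * 0.00117 / (80 * 8.854e-12)
zeta = 0.05963 V = 59.63 mV

59.63
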